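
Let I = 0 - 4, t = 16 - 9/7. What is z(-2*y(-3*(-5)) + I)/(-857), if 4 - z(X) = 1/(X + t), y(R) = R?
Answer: -547/115695 ≈ -0.0047279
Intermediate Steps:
t = 103/7 (t = 16 - 9/7 = 103/7 ≈ 14.714)
I = -4
z(X) = 4 - 1/(103/7 + X) (z(X) = 4 - 1/(X + 103/7) = 4 - 1/(103/7 + X))
z(-2*y(-3*(-5)) + I)/(-857) = ((405 + 28*(-(-6)*(-5) - 4))/(103 + 7*(-(-6)*(-5) - 4)))/(-857) = ((405 + 28*(-2*15 - 4))/(103 + 7*(-2*15 - 4)))*(-1/857) = ((405 + 28*(-30 - 4))/(103 + 7*(-30 - 4)))*(-1/857) = ((405 + 28*(-34))/(103 + 7*(-34)))*(-1/857) = ((405 - 952)/(103 - 238))*(-1/857) = (-547/(-135))*(-1/857) = -1/135*(-547)*(-1/857) = (547/135)*(-1/857) = -547/115695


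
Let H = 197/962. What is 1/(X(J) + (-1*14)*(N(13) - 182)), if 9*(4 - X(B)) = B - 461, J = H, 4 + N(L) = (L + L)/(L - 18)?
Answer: 43290/118268257 ≈ 0.00036603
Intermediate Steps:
N(L) = -4 + 2*L/(-18 + L) (N(L) = -4 + (L + L)/(L - 18) = -4 + (2*L)/(-18 + L) = -4 + 2*L/(-18 + L))
H = 197/962 (H = 197*(1/962) = 197/962 ≈ 0.20478)
J = 197/962 ≈ 0.20478
X(B) = 497/9 - B/9 (X(B) = 4 - (B - 461)/9 = 4 - (-461 + B)/9 = 4 + (461/9 - B/9) = 497/9 - B/9)
1/(X(J) + (-1*14)*(N(13) - 182)) = 1/((497/9 - ⅑*197/962) + (-1*14)*(2*(36 - 1*13)/(-18 + 13) - 182)) = 1/((497/9 - 197/8658) - 14*(2*(36 - 13)/(-5) - 182)) = 1/(477917/8658 - 14*(2*(-⅕)*23 - 182)) = 1/(477917/8658 - 14*(-46/5 - 182)) = 1/(477917/8658 - 14*(-956/5)) = 1/(477917/8658 + 13384/5) = 1/(118268257/43290) = 43290/118268257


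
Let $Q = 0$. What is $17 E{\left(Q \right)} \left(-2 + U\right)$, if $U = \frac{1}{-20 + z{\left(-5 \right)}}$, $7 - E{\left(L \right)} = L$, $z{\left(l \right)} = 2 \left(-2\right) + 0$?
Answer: $- \frac{5831}{24} \approx -242.96$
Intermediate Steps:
$z{\left(l \right)} = -4$ ($z{\left(l \right)} = -4 + 0 = -4$)
$E{\left(L \right)} = 7 - L$
$U = - \frac{1}{24}$ ($U = \frac{1}{-20 - 4} = \frac{1}{-24} = - \frac{1}{24} \approx -0.041667$)
$17 E{\left(Q \right)} \left(-2 + U\right) = 17 \left(7 - 0\right) \left(-2 - \frac{1}{24}\right) = 17 \left(7 + 0\right) \left(- \frac{49}{24}\right) = 17 \cdot 7 \left(- \frac{49}{24}\right) = 17 \left(- \frac{343}{24}\right) = - \frac{5831}{24}$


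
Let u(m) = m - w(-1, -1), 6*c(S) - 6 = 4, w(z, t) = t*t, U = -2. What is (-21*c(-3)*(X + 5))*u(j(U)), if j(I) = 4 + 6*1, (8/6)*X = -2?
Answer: -2205/2 ≈ -1102.5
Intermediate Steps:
X = -3/2 (X = (3/4)*(-2) = -3/2 ≈ -1.5000)
w(z, t) = t**2
c(S) = 5/3 (c(S) = 1 + (1/6)*4 = 1 + 2/3 = 5/3)
j(I) = 10 (j(I) = 4 + 6 = 10)
u(m) = -1 + m (u(m) = m - 1*(-1)**2 = m - 1*1 = m - 1 = -1 + m)
(-21*c(-3)*(X + 5))*u(j(U)) = (-35*(-3/2 + 5))*(-1 + 10) = -35*7/2*9 = -21*35/6*9 = -245/2*9 = -2205/2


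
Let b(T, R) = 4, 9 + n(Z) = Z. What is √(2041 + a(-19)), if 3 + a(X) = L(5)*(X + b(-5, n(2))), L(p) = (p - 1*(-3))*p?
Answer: √1438 ≈ 37.921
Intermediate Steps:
n(Z) = -9 + Z
L(p) = p*(3 + p) (L(p) = (p + 3)*p = (3 + p)*p = p*(3 + p))
a(X) = 157 + 40*X (a(X) = -3 + (5*(3 + 5))*(X + 4) = -3 + (5*8)*(4 + X) = -3 + 40*(4 + X) = -3 + (160 + 40*X) = 157 + 40*X)
√(2041 + a(-19)) = √(2041 + (157 + 40*(-19))) = √(2041 + (157 - 760)) = √(2041 - 603) = √1438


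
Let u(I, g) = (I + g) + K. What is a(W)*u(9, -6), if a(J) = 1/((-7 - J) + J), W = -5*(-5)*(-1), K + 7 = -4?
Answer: 8/7 ≈ 1.1429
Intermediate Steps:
K = -11 (K = -7 - 4 = -11)
u(I, g) = -11 + I + g (u(I, g) = (I + g) - 11 = -11 + I + g)
W = -25 (W = 25*(-1) = -25)
a(J) = -1/7 (a(J) = 1/(-7) = -1/7)
a(W)*u(9, -6) = -(-11 + 9 - 6)/7 = -1/7*(-8) = 8/7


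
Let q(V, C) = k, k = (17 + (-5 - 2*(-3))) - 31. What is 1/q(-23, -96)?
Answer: -1/13 ≈ -0.076923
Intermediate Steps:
k = -13 (k = (17 + (-5 + 6)) - 31 = (17 + 1) - 31 = 18 - 31 = -13)
q(V, C) = -13
1/q(-23, -96) = 1/(-13) = -1/13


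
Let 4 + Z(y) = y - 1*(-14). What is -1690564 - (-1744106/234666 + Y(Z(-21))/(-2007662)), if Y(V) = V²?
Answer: -398235967064944165/235565005446 ≈ -1.6906e+6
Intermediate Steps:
Z(y) = 10 + y (Z(y) = -4 + (y - 1*(-14)) = -4 + (y + 14) = -4 + (14 + y) = 10 + y)
-1690564 - (-1744106/234666 + Y(Z(-21))/(-2007662)) = -1690564 - (-1744106/234666 + (10 - 21)²/(-2007662)) = -1690564 - (-1744106*1/234666 + (-11)²*(-1/2007662)) = -1690564 - (-872053/117333 + 121*(-1/2007662)) = -1690564 - (-872053/117333 - 121/2007662) = -1690564 - 1*(-1750801867379/235565005446) = -1690564 + 1750801867379/235565005446 = -398235967064944165/235565005446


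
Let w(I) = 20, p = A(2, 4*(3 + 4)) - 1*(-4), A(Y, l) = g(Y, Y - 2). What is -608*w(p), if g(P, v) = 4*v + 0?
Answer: -12160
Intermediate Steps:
g(P, v) = 4*v
A(Y, l) = -8 + 4*Y (A(Y, l) = 4*(Y - 2) = 4*(-2 + Y) = -8 + 4*Y)
p = 4 (p = (-8 + 4*2) - 1*(-4) = (-8 + 8) + 4 = 0 + 4 = 4)
-608*w(p) = -608*20 = -12160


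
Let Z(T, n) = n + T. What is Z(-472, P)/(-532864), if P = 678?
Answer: -103/266432 ≈ -0.00038659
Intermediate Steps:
Z(T, n) = T + n
Z(-472, P)/(-532864) = (-472 + 678)/(-532864) = 206*(-1/532864) = -103/266432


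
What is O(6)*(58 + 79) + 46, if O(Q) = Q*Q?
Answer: 4978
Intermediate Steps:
O(Q) = Q**2
O(6)*(58 + 79) + 46 = 6**2*(58 + 79) + 46 = 36*137 + 46 = 4932 + 46 = 4978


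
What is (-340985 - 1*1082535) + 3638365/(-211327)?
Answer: -300831849405/211327 ≈ -1.4235e+6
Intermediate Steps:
(-340985 - 1*1082535) + 3638365/(-211327) = (-340985 - 1082535) + 3638365*(-1/211327) = -1423520 - 3638365/211327 = -300831849405/211327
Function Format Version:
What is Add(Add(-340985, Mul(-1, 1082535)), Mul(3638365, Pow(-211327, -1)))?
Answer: Rational(-300831849405, 211327) ≈ -1.4235e+6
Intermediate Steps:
Add(Add(-340985, Mul(-1, 1082535)), Mul(3638365, Pow(-211327, -1))) = Add(Add(-340985, -1082535), Mul(3638365, Rational(-1, 211327))) = Add(-1423520, Rational(-3638365, 211327)) = Rational(-300831849405, 211327)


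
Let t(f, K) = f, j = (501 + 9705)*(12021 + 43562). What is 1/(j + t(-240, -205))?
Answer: 1/567279858 ≈ 1.7628e-9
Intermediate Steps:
j = 567280098 (j = 10206*55583 = 567280098)
1/(j + t(-240, -205)) = 1/(567280098 - 240) = 1/567279858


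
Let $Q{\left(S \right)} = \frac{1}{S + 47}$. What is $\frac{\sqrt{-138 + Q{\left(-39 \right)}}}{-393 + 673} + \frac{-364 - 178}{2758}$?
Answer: $- \frac{271}{1379} + \frac{i \sqrt{2206}}{1120} \approx -0.19652 + 0.041936 i$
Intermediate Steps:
$Q{\left(S \right)} = \frac{1}{47 + S}$
$\frac{\sqrt{-138 + Q{\left(-39 \right)}}}{-393 + 673} + \frac{-364 - 178}{2758} = \frac{\sqrt{-138 + \frac{1}{47 - 39}}}{-393 + 673} + \frac{-364 - 178}{2758} = \frac{\sqrt{-138 + \frac{1}{8}}}{280} - \frac{271}{1379} = \sqrt{-138 + \frac{1}{8}} \cdot \frac{1}{280} - \frac{271}{1379} = \sqrt{- \frac{1103}{8}} \cdot \frac{1}{280} - \frac{271}{1379} = \frac{i \sqrt{2206}}{4} \cdot \frac{1}{280} - \frac{271}{1379} = \frac{i \sqrt{2206}}{1120} - \frac{271}{1379} = - \frac{271}{1379} + \frac{i \sqrt{2206}}{1120}$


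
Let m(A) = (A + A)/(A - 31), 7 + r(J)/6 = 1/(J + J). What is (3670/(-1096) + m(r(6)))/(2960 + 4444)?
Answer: -58369/196107280 ≈ -0.00029764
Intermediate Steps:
r(J) = -42 + 3/J (r(J) = -42 + 6/(J + J) = -42 + 6/((2*J)) = -42 + 6*(1/(2*J)) = -42 + 3/J)
m(A) = 2*A/(-31 + A) (m(A) = (2*A)/(-31 + A) = 2*A/(-31 + A))
(3670/(-1096) + m(r(6)))/(2960 + 4444) = (3670/(-1096) + 2*(-42 + 3/6)/(-31 + (-42 + 3/6)))/(2960 + 4444) = (3670*(-1/1096) + 2*(-42 + 3*(1/6))/(-31 + (-42 + 3*(1/6))))/7404 = (-1835/548 + 2*(-42 + 1/2)/(-31 + (-42 + 1/2)))*(1/7404) = (-1835/548 + 2*(-83/2)/(-31 - 83/2))*(1/7404) = (-1835/548 + 2*(-83/2)/(-145/2))*(1/7404) = (-1835/548 + 2*(-83/2)*(-2/145))*(1/7404) = (-1835/548 + 166/145)*(1/7404) = -175107/79460*1/7404 = -58369/196107280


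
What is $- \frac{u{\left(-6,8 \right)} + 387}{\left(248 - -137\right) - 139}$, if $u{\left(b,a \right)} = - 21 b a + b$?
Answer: $- \frac{463}{82} \approx -5.6463$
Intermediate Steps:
$u{\left(b,a \right)} = b - 21 a b$ ($u{\left(b,a \right)} = - 21 a b + b = b - 21 a b$)
$- \frac{u{\left(-6,8 \right)} + 387}{\left(248 - -137\right) - 139} = - \frac{- 6 \left(1 - 168\right) + 387}{\left(248 - -137\right) - 139} = - \frac{- 6 \left(1 - 168\right) + 387}{\left(248 + 137\right) - 139} = - \frac{\left(-6\right) \left(-167\right) + 387}{385 - 139} = - \frac{1002 + 387}{246} = - \frac{1389}{246} = \left(-1\right) \frac{463}{82} = - \frac{463}{82}$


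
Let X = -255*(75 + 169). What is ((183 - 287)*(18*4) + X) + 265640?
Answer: 195932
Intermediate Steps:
X = -62220 (X = -255*244 = -62220)
((183 - 287)*(18*4) + X) + 265640 = ((183 - 287)*(18*4) - 62220) + 265640 = (-104*72 - 62220) + 265640 = (-7488 - 62220) + 265640 = -69708 + 265640 = 195932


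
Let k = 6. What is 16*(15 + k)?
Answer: 336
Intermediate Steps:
16*(15 + k) = 16*(15 + 6) = 16*21 = 336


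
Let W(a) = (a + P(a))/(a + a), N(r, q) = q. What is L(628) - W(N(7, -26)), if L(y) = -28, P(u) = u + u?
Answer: -59/2 ≈ -29.500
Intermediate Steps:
P(u) = 2*u
W(a) = 3/2 (W(a) = (a + 2*a)/(a + a) = (3*a)/((2*a)) = (3*a)*(1/(2*a)) = 3/2)
L(628) - W(N(7, -26)) = -28 - 1*3/2 = -28 - 3/2 = -59/2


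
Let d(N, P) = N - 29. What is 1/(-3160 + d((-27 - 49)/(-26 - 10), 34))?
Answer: -9/28682 ≈ -0.00031379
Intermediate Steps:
d(N, P) = -29 + N
1/(-3160 + d((-27 - 49)/(-26 - 10), 34)) = 1/(-3160 + (-29 + (-27 - 49)/(-26 - 10))) = 1/(-3160 + (-29 - 76/(-36))) = 1/(-3160 + (-29 - 76*(-1/36))) = 1/(-3160 + (-29 + 19/9)) = 1/(-3160 - 242/9) = 1/(-28682/9) = -9/28682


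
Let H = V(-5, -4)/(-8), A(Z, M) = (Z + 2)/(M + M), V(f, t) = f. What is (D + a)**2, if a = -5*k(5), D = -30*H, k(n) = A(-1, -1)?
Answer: 4225/16 ≈ 264.06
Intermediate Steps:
A(Z, M) = (2 + Z)/(2*M) (A(Z, M) = (2 + Z)/((2*M)) = (2 + Z)*(1/(2*M)) = (2 + Z)/(2*M))
k(n) = -1/2 (k(n) = (1/2)*(2 - 1)/(-1) = (1/2)*(-1)*1 = -1/2)
H = 5/8 (H = -5/(-8) = -5*(-1/8) = 5/8 ≈ 0.62500)
D = -75/4 (D = -30*5/8 = -75/4 ≈ -18.750)
a = 5/2 (a = -5*(-1/2) = 5/2 ≈ 2.5000)
(D + a)**2 = (-75/4 + 5/2)**2 = (-65/4)**2 = 4225/16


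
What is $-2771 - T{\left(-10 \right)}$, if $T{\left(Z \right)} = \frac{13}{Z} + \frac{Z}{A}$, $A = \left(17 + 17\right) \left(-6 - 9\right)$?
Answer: $- \frac{1412557}{510} \approx -2769.7$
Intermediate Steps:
$A = -510$ ($A = 34 \left(-6 - 9\right) = 34 \left(-15\right) = -510$)
$T{\left(Z \right)} = \frac{13}{Z} - \frac{Z}{510}$ ($T{\left(Z \right)} = \frac{13}{Z} + \frac{Z}{-510} = \frac{13}{Z} + Z \left(- \frac{1}{510}\right) = \frac{13}{Z} - \frac{Z}{510}$)
$-2771 - T{\left(-10 \right)} = -2771 - \left(\frac{13}{-10} - - \frac{1}{51}\right) = -2771 - \left(13 \left(- \frac{1}{10}\right) + \frac{1}{51}\right) = -2771 - \left(- \frac{13}{10} + \frac{1}{51}\right) = -2771 - - \frac{653}{510} = -2771 + \frac{653}{510} = - \frac{1412557}{510}$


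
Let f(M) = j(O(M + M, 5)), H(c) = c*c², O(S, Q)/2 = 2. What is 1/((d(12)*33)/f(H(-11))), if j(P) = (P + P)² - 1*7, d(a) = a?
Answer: 19/132 ≈ 0.14394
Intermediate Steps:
O(S, Q) = 4 (O(S, Q) = 2*2 = 4)
j(P) = -7 + 4*P² (j(P) = (2*P)² - 7 = 4*P² - 7 = -7 + 4*P²)
H(c) = c³
f(M) = 57 (f(M) = -7 + 4*4² = -7 + 4*16 = -7 + 64 = 57)
1/((d(12)*33)/f(H(-11))) = 1/((12*33)/57) = 1/(396*(1/57)) = 1/(132/19) = 19/132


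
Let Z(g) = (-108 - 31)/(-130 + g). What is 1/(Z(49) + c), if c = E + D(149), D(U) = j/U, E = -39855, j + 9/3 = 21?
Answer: -12069/480987826 ≈ -2.5092e-5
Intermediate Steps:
j = 18 (j = -3 + 21 = 18)
Z(g) = -139/(-130 + g)
D(U) = 18/U
c = -5938377/149 (c = -39855 + 18/149 = -5938377/149 ≈ -39855.)
1/(Z(49) + c) = 1/(-139/(-130 + 49) - 5938377/149) = 1/(-139/(-81) - 5938377/149) = 1/(-139*(-1/81) - 5938377/149) = 1/(139/81 - 5938377/149) = 1/(-480987826/12069) = -12069/480987826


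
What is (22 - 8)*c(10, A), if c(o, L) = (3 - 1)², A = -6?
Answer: 56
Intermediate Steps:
c(o, L) = 4 (c(o, L) = 2² = 4)
(22 - 8)*c(10, A) = (22 - 8)*4 = 14*4 = 56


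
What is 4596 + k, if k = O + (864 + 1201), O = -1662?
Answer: 4999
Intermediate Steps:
k = 403 (k = -1662 + (864 + 1201) = -1662 + 2065 = 403)
4596 + k = 4596 + 403 = 4999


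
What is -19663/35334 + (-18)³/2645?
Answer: -258076523/93458430 ≈ -2.7614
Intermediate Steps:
-19663/35334 + (-18)³/2645 = -19663*1/35334 - 5832*1/2645 = -19663/35334 - 5832/2645 = -258076523/93458430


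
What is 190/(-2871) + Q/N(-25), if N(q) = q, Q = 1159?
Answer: -3332239/71775 ≈ -46.426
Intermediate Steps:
190/(-2871) + Q/N(-25) = 190/(-2871) + 1159/(-25) = 190*(-1/2871) + 1159*(-1/25) = -190/2871 - 1159/25 = -3332239/71775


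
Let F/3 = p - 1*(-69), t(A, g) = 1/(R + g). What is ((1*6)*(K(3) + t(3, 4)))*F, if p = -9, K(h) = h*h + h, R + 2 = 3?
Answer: 13176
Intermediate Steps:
R = 1 (R = -2 + 3 = 1)
t(A, g) = 1/(1 + g)
K(h) = h + h**2 (K(h) = h**2 + h = h + h**2)
F = 180 (F = 3*(-9 - 1*(-69)) = 3*(-9 + 69) = 3*60 = 180)
((1*6)*(K(3) + t(3, 4)))*F = ((1*6)*(3*(1 + 3) + 1/(1 + 4)))*180 = (6*(3*4 + 1/5))*180 = (6*(12 + 1/5))*180 = (6*(61/5))*180 = (366/5)*180 = 13176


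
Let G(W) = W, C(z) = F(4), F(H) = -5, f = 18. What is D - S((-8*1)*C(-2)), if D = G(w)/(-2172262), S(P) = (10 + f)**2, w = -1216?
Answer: -851526096/1086131 ≈ -784.00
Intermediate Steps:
C(z) = -5
S(P) = 784 (S(P) = (10 + 18)**2 = 28**2 = 784)
D = 608/1086131 (D = -1216/(-2172262) = -1216*(-1/2172262) = 608/1086131 ≈ 0.00055979)
D - S((-8*1)*C(-2)) = 608/1086131 - 1*784 = 608/1086131 - 784 = -851526096/1086131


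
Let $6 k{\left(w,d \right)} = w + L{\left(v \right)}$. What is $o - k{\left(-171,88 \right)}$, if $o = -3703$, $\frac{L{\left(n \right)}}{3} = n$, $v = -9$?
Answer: $-3670$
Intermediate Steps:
$L{\left(n \right)} = 3 n$
$k{\left(w,d \right)} = - \frac{9}{2} + \frac{w}{6}$ ($k{\left(w,d \right)} = \frac{w + 3 \left(-9\right)}{6} = \frac{w - 27}{6} = \frac{-27 + w}{6} = - \frac{9}{2} + \frac{w}{6}$)
$o - k{\left(-171,88 \right)} = -3703 - \left(- \frac{9}{2} + \frac{1}{6} \left(-171\right)\right) = -3703 - \left(- \frac{9}{2} - \frac{57}{2}\right) = -3703 - -33 = -3703 + 33 = -3670$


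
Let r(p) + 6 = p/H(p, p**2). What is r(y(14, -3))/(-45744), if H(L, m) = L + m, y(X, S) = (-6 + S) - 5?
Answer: 79/594672 ≈ 0.00013285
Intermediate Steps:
y(X, S) = -11 + S
r(p) = -6 + p/(p + p**2)
r(y(14, -3))/(-45744) = ((-5 - 6*(-11 - 3))/(1 + (-11 - 3)))/(-45744) = ((-5 - 6*(-14))/(1 - 14))*(-1/45744) = ((-5 + 84)/(-13))*(-1/45744) = -1/13*79*(-1/45744) = -79/13*(-1/45744) = 79/594672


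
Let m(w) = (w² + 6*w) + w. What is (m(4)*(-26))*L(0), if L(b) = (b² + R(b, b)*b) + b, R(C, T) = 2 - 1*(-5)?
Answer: 0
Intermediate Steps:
R(C, T) = 7 (R(C, T) = 2 + 5 = 7)
m(w) = w² + 7*w
L(b) = b² + 8*b (L(b) = (b² + 7*b) + b = b² + 8*b)
(m(4)*(-26))*L(0) = ((4*(7 + 4))*(-26))*(0*(8 + 0)) = ((4*11)*(-26))*(0*8) = (44*(-26))*0 = -1144*0 = 0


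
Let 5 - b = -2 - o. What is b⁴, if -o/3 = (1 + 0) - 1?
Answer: 2401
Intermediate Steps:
o = 0 (o = -3*((1 + 0) - 1) = -3*(1 - 1) = -3*0 = 0)
b = 7 (b = 5 - (-2 - 1*0) = 5 - (-2 + 0) = 5 - 1*(-2) = 5 + 2 = 7)
b⁴ = 7⁴ = 2401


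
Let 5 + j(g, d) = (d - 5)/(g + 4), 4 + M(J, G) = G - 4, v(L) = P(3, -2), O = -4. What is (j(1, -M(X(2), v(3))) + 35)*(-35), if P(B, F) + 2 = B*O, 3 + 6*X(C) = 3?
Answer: -1169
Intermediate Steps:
X(C) = 0 (X(C) = -½ + (⅙)*3 = -½ + ½ = 0)
P(B, F) = -2 - 4*B (P(B, F) = -2 + B*(-4) = -2 - 4*B)
v(L) = -14 (v(L) = -2 - 4*3 = -2 - 12 = -14)
M(J, G) = -8 + G (M(J, G) = -4 + (G - 4) = -4 + (-4 + G) = -8 + G)
j(g, d) = -5 + (-5 + d)/(4 + g) (j(g, d) = -5 + (d - 5)/(g + 4) = -5 + (-5 + d)/(4 + g))
(j(1, -M(X(2), v(3))) + 35)*(-35) = ((-25 - (-8 - 14) - 5*1)/(4 + 1) + 35)*(-35) = ((-25 - 1*(-22) - 5)/5 + 35)*(-35) = ((-25 + 22 - 5)/5 + 35)*(-35) = ((⅕)*(-8) + 35)*(-35) = (-8/5 + 35)*(-35) = (167/5)*(-35) = -1169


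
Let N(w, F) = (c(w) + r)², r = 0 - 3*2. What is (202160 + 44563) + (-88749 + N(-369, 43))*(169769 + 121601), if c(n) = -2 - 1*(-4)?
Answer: -25853887487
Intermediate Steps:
r = -6 (r = 0 - 6 = -6)
c(n) = 2 (c(n) = -2 + 4 = 2)
N(w, F) = 16 (N(w, F) = (2 - 6)² = (-4)² = 16)
(202160 + 44563) + (-88749 + N(-369, 43))*(169769 + 121601) = (202160 + 44563) + (-88749 + 16)*(169769 + 121601) = 246723 - 88733*291370 = 246723 - 25854134210 = -25853887487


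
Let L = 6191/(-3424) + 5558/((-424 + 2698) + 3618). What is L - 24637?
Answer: -124262352319/5043552 ≈ -24638.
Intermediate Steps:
L = -4361695/5043552 (L = 6191*(-1/3424) + 5558/(2274 + 3618) = -6191/3424 + 5558/5892 = -6191/3424 + 5558*(1/5892) = -6191/3424 + 2779/2946 = -4361695/5043552 ≈ -0.86481)
L - 24637 = -4361695/5043552 - 24637 = -124262352319/5043552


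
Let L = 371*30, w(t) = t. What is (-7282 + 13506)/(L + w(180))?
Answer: 3112/5655 ≈ 0.55031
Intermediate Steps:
L = 11130
(-7282 + 13506)/(L + w(180)) = (-7282 + 13506)/(11130 + 180) = 6224/11310 = 6224*(1/11310) = 3112/5655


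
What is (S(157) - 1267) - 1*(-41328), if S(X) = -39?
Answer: 40022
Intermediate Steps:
(S(157) - 1267) - 1*(-41328) = (-39 - 1267) - 1*(-41328) = -1306 + 41328 = 40022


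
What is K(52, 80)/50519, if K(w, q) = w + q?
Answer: 132/50519 ≈ 0.0026129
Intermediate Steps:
K(w, q) = q + w
K(52, 80)/50519 = (80 + 52)/50519 = 132*(1/50519) = 132/50519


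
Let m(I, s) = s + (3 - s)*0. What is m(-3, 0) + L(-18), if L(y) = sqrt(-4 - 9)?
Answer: I*sqrt(13) ≈ 3.6056*I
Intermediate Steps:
m(I, s) = s (m(I, s) = s + 0 = s)
L(y) = I*sqrt(13) (L(y) = sqrt(-13) = I*sqrt(13))
m(-3, 0) + L(-18) = 0 + I*sqrt(13) = I*sqrt(13)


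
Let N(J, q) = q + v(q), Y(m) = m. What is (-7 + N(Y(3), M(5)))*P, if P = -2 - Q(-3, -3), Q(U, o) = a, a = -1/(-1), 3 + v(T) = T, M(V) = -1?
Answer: 36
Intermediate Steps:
v(T) = -3 + T
a = 1 (a = -1*(-1) = 1)
Q(U, o) = 1
N(J, q) = -3 + 2*q (N(J, q) = q + (-3 + q) = -3 + 2*q)
P = -3 (P = -2 - 1*1 = -2 - 1 = -3)
(-7 + N(Y(3), M(5)))*P = (-7 + (-3 + 2*(-1)))*(-3) = (-7 + (-3 - 2))*(-3) = (-7 - 5)*(-3) = -12*(-3) = 36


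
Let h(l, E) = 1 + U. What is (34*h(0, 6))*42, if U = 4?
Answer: 7140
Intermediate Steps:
h(l, E) = 5 (h(l, E) = 1 + 4 = 5)
(34*h(0, 6))*42 = (34*5)*42 = 170*42 = 7140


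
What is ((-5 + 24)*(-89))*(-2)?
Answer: 3382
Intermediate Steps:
((-5 + 24)*(-89))*(-2) = (19*(-89))*(-2) = -1691*(-2) = 3382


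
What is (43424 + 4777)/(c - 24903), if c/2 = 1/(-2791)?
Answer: -134528991/69504275 ≈ -1.9356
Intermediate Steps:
c = -2/2791 (c = 2/(-2791) = 2*(-1/2791) = -2/2791 ≈ -0.00071659)
(43424 + 4777)/(c - 24903) = (43424 + 4777)/(-2/2791 - 24903) = 48201/(-69504275/2791) = 48201*(-2791/69504275) = -134528991/69504275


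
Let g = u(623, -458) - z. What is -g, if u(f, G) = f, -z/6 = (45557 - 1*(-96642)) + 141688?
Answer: -1703945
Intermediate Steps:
z = -1703322 (z = -6*((45557 - 1*(-96642)) + 141688) = -6*((45557 + 96642) + 141688) = -6*(142199 + 141688) = -6*283887 = -1703322)
g = 1703945 (g = 623 - 1*(-1703322) = 623 + 1703322 = 1703945)
-g = -1*1703945 = -1703945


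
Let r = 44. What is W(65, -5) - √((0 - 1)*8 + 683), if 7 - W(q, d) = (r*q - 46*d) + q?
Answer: -3148 - 15*√3 ≈ -3174.0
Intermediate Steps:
W(q, d) = 7 - 45*q + 46*d (W(q, d) = 7 - ((44*q - 46*d) + q) = 7 - ((-46*d + 44*q) + q) = 7 - (-46*d + 45*q) = 7 + (-45*q + 46*d) = 7 - 45*q + 46*d)
W(65, -5) - √((0 - 1)*8 + 683) = (7 - 45*65 + 46*(-5)) - √((0 - 1)*8 + 683) = (7 - 2925 - 230) - √(-1*8 + 683) = -3148 - √(-8 + 683) = -3148 - √675 = -3148 - 15*√3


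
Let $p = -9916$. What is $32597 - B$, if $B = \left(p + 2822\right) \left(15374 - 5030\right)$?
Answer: $73412933$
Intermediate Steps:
$B = -73380336$ ($B = \left(-9916 + 2822\right) \left(15374 - 5030\right) = \left(-7094\right) 10344 = -73380336$)
$32597 - B = 32597 - -73380336 = 32597 + 73380336 = 73412933$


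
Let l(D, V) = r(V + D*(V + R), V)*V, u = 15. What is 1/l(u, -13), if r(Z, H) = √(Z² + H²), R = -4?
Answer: -√71993/935909 ≈ -0.00028669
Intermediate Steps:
r(Z, H) = √(H² + Z²)
l(D, V) = V*√(V² + (V + D*(-4 + V))²) (l(D, V) = √(V² + (V + D*(V - 4))²)*V = √(V² + (V + D*(-4 + V))²)*V = V*√(V² + (V + D*(-4 + V))²))
1/l(u, -13) = 1/(-13*√((-13)² + (-13 - 4*15 + 15*(-13))²)) = 1/(-13*√(169 + (-13 - 60 - 195)²)) = 1/(-13*√(169 + (-268)²)) = 1/(-13*√(169 + 71824)) = 1/(-13*√71993) = -√71993/935909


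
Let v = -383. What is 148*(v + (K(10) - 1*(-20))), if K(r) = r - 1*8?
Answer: -53428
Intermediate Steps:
K(r) = -8 + r (K(r) = r - 8 = -8 + r)
148*(v + (K(10) - 1*(-20))) = 148*(-383 + ((-8 + 10) - 1*(-20))) = 148*(-383 + (2 + 20)) = 148*(-383 + 22) = 148*(-361) = -53428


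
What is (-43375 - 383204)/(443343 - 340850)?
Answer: -426579/102493 ≈ -4.1620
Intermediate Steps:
(-43375 - 383204)/(443343 - 340850) = -426579/102493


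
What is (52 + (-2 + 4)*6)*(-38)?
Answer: -2432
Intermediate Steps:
(52 + (-2 + 4)*6)*(-38) = (52 + 2*6)*(-38) = (52 + 12)*(-38) = 64*(-38) = -2432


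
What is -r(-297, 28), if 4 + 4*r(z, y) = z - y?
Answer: 329/4 ≈ 82.250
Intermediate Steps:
r(z, y) = -1 - y/4 + z/4 (r(z, y) = -1 + (z - y)/4 = -1 + (-y/4 + z/4) = -1 - y/4 + z/4)
-r(-297, 28) = -(-1 - 1/4*28 + (1/4)*(-297)) = -(-1 - 7 - 297/4) = -1*(-329/4) = 329/4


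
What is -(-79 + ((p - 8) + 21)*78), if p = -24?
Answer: 937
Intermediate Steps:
-(-79 + ((p - 8) + 21)*78) = -(-79 + ((-24 - 8) + 21)*78) = -(-79 + (-32 + 21)*78) = -(-79 - 11*78) = -(-79 - 858) = -1*(-937) = 937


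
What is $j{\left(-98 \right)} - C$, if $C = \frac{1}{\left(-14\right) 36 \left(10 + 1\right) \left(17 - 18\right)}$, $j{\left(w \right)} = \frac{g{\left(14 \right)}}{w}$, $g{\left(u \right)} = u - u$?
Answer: $- \frac{1}{5544} \approx -0.00018038$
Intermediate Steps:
$g{\left(u \right)} = 0$
$j{\left(w \right)} = 0$ ($j{\left(w \right)} = \frac{0}{w} = 0$)
$C = \frac{1}{5544}$ ($C = \frac{1}{\left(-504\right) 11 \left(-1\right)} = \frac{1}{\left(-504\right) \left(-11\right)} = \frac{1}{5544} \approx 0.00018038$)
$j{\left(-98 \right)} - C = 0 - \frac{1}{5544} = - \frac{1}{5544}$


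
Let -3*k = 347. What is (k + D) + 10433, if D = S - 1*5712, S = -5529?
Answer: -2771/3 ≈ -923.67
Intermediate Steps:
k = -347/3 (k = -⅓*347 = -347/3 ≈ -115.67)
D = -11241 (D = -5529 - 1*5712 = -5529 - 5712 = -11241)
(k + D) + 10433 = (-347/3 - 11241) + 10433 = -34070/3 + 10433 = -2771/3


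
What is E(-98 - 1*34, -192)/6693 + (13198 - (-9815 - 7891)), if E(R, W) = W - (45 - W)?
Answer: 68946681/2231 ≈ 30904.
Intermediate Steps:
E(R, W) = -45 + 2*W (E(R, W) = W + (-45 + W) = -45 + 2*W)
E(-98 - 1*34, -192)/6693 + (13198 - (-9815 - 7891)) = (-45 + 2*(-192))/6693 + (13198 - (-9815 - 7891)) = (-45 - 384)*(1/6693) + (13198 - 1*(-17706)) = -429*1/6693 + (13198 + 17706) = -143/2231 + 30904 = 68946681/2231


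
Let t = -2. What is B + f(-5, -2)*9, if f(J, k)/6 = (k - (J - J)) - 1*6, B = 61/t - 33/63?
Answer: -19447/42 ≈ -463.02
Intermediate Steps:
B = -1303/42 (B = 61/(-2) - 33/63 = 61*(-½) - 33*1/63 = -61/2 - 11/21 = -1303/42 ≈ -31.024)
f(J, k) = -36 + 6*k (f(J, k) = 6*((k - (J - J)) - 1*6) = 6*((k - 1*0) - 6) = 6*((k + 0) - 6) = 6*(k - 6) = 6*(-6 + k) = -36 + 6*k)
B + f(-5, -2)*9 = -1303/42 + (-36 + 6*(-2))*9 = -1303/42 + (-36 - 12)*9 = -1303/42 - 48*9 = -1303/42 - 432 = -19447/42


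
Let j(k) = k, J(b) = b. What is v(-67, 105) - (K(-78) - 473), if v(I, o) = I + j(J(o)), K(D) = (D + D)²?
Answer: -23825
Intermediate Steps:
K(D) = 4*D² (K(D) = (2*D)² = 4*D²)
v(I, o) = I + o
v(-67, 105) - (K(-78) - 473) = (-67 + 105) - (4*(-78)² - 473) = 38 - (4*6084 - 473) = 38 - (24336 - 473) = 38 - 1*23863 = 38 - 23863 = -23825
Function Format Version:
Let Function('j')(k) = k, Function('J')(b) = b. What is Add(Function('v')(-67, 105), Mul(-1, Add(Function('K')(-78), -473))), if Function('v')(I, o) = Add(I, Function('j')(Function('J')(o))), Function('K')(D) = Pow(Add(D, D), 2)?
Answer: -23825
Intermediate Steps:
Function('K')(D) = Mul(4, Pow(D, 2)) (Function('K')(D) = Pow(Mul(2, D), 2) = Mul(4, Pow(D, 2)))
Function('v')(I, o) = Add(I, o)
Add(Function('v')(-67, 105), Mul(-1, Add(Function('K')(-78), -473))) = Add(Add(-67, 105), Mul(-1, Add(Mul(4, Pow(-78, 2)), -473))) = Add(38, Mul(-1, Add(Mul(4, 6084), -473))) = Add(38, Mul(-1, Add(24336, -473))) = Add(38, Mul(-1, 23863)) = Add(38, -23863) = -23825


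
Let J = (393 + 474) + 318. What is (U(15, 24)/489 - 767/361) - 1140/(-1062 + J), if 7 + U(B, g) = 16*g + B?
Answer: -76656611/7237689 ≈ -10.591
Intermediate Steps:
J = 1185 (J = 867 + 318 = 1185)
U(B, g) = -7 + B + 16*g (U(B, g) = -7 + (16*g + B) = -7 + (B + 16*g) = -7 + B + 16*g)
(U(15, 24)/489 - 767/361) - 1140/(-1062 + J) = ((-7 + 15 + 16*24)/489 - 767/361) - 1140/(-1062 + 1185) = ((-7 + 15 + 384)*(1/489) - 767*1/361) - 1140/123 = (392*(1/489) - 767/361) - 1140*1/123 = (392/489 - 767/361) - 380/41 = -233551/176529 - 380/41 = -76656611/7237689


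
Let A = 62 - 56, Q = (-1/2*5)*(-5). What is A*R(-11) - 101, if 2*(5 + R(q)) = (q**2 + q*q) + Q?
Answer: 1265/2 ≈ 632.50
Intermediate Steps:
Q = 25/2 (Q = (-1*1/2*5)*(-5) = -1/2*5*(-5) = -5/2*(-5) = 25/2 ≈ 12.500)
A = 6
R(q) = 5/4 + q**2 (R(q) = -5 + ((q**2 + q*q) + 25/2)/2 = -5 + ((q**2 + q**2) + 25/2)/2 = -5 + (2*q**2 + 25/2)/2 = -5 + (25/2 + 2*q**2)/2 = -5 + (25/4 + q**2) = 5/4 + q**2)
A*R(-11) - 101 = 6*(5/4 + (-11)**2) - 101 = 6*(5/4 + 121) - 101 = 6*(489/4) - 101 = 1467/2 - 101 = 1265/2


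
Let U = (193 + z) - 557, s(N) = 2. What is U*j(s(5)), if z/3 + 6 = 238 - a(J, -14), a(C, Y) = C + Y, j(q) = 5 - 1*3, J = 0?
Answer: 748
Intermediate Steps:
j(q) = 2 (j(q) = 5 - 3 = 2)
z = 738 (z = -18 + 3*(238 - (0 - 14)) = -18 + 3*(238 - 1*(-14)) = -18 + 3*(238 + 14) = -18 + 3*252 = -18 + 756 = 738)
U = 374 (U = (193 + 738) - 557 = 931 - 557 = 374)
U*j(s(5)) = 374*2 = 748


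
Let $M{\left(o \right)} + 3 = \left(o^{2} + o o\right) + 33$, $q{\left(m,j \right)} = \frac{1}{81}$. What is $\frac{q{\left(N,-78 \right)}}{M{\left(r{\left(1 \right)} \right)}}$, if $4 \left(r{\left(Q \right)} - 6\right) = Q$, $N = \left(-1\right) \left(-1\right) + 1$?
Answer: $\frac{8}{70065} \approx 0.00011418$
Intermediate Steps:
$N = 2$ ($N = 1 + 1 = 2$)
$q{\left(m,j \right)} = \frac{1}{81}$
$r{\left(Q \right)} = 6 + \frac{Q}{4}$
$M{\left(o \right)} = 30 + 2 o^{2}$ ($M{\left(o \right)} = -3 + \left(\left(o^{2} + o o\right) + 33\right) = -3 + \left(\left(o^{2} + o^{2}\right) + 33\right) = -3 + \left(2 o^{2} + 33\right) = -3 + \left(33 + 2 o^{2}\right) = 30 + 2 o^{2}$)
$\frac{q{\left(N,-78 \right)}}{M{\left(r{\left(1 \right)} \right)}} = \frac{1}{81 \left(30 + 2 \left(6 + \frac{1}{4} \cdot 1\right)^{2}\right)} = \frac{1}{81 \left(30 + 2 \left(6 + \frac{1}{4}\right)^{2}\right)} = \frac{1}{81 \left(30 + 2 \left(\frac{25}{4}\right)^{2}\right)} = \frac{1}{81 \left(30 + 2 \cdot \frac{625}{16}\right)} = \frac{1}{81 \left(30 + \frac{625}{8}\right)} = \frac{1}{81 \cdot \frac{865}{8}} = \frac{1}{81} \cdot \frac{8}{865} = \frac{8}{70065}$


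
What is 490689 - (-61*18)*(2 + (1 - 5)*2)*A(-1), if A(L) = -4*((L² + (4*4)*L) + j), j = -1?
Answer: 69057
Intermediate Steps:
A(L) = 4 - 64*L - 4*L² (A(L) = -4*((L² + (4*4)*L) - 1) = -4*((L² + 16*L) - 1) = -4*(-1 + L² + 16*L) = 4 - 64*L - 4*L²)
490689 - (-61*18)*(2 + (1 - 5)*2)*A(-1) = 490689 - (-61*18)*(2 + (1 - 5)*2)*(4 - 64*(-1) - 4*(-1)²) = 490689 - (-1098)*(2 - 4*2)*(4 + 64 - 4*1) = 490689 - (-1098)*(2 - 8)*(4 + 64 - 4) = 490689 - (-1098)*(-6*64) = 490689 - (-1098)*(-384) = 490689 - 1*421632 = 490689 - 421632 = 69057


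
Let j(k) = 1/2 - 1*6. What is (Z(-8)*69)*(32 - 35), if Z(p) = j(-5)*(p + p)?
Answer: -18216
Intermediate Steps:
j(k) = -11/2 (j(k) = 1*(1/2) - 6 = 1/2 - 6 = -11/2)
Z(p) = -11*p (Z(p) = -11*(p + p)/2 = -11*p)
(Z(-8)*69)*(32 - 35) = (-11*(-8)*69)*(32 - 35) = (88*69)*(-3) = 6072*(-3) = -18216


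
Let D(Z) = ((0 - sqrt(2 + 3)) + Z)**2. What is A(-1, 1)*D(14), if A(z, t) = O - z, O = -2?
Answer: -201 + 28*sqrt(5) ≈ -138.39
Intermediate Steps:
A(z, t) = -2 - z
D(Z) = (Z - sqrt(5))**2 (D(Z) = ((0 - sqrt(5)) + Z)**2 = (-sqrt(5) + Z)**2 = (Z - sqrt(5))**2)
A(-1, 1)*D(14) = (-2 - 1*(-1))*(14 - sqrt(5))**2 = (-2 + 1)*(14 - sqrt(5))**2 = -(14 - sqrt(5))**2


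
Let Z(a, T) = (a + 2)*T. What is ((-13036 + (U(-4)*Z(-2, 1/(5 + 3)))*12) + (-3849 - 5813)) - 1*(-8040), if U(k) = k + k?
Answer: -14658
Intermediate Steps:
U(k) = 2*k
Z(a, T) = T*(2 + a) (Z(a, T) = (2 + a)*T = T*(2 + a))
((-13036 + (U(-4)*Z(-2, 1/(5 + 3)))*12) + (-3849 - 5813)) - 1*(-8040) = ((-13036 + ((2*(-4))*((2 - 2)/(5 + 3)))*12) + (-3849 - 5813)) - 1*(-8040) = ((-13036 - 8*0/8*12) - 9662) + 8040 = ((-13036 - 0*12) - 9662) + 8040 = ((-13036 - 8*0*12) - 9662) + 8040 = ((-13036 + 0*12) - 9662) + 8040 = ((-13036 + 0) - 9662) + 8040 = (-13036 - 9662) + 8040 = -22698 + 8040 = -14658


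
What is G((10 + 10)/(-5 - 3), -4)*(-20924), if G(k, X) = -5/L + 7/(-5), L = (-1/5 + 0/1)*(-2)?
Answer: 1454218/5 ≈ 2.9084e+5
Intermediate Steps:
L = ⅖ (L = (-1*⅕ + 0*1)*(-2) = (-⅕ + 0)*(-2) = -⅕*(-2) = ⅖ ≈ 0.40000)
G(k, X) = -139/10 (G(k, X) = -5/⅖ + 7/(-5) = -5*5/2 + 7*(-⅕) = -25/2 - 7/5 = -139/10)
G((10 + 10)/(-5 - 3), -4)*(-20924) = -139/10*(-20924) = 1454218/5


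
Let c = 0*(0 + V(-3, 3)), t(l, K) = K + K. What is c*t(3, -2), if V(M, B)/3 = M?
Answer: 0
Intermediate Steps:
V(M, B) = 3*M
t(l, K) = 2*K
c = 0 (c = 0*(0 + 3*(-3)) = 0*(0 - 9) = 0*(-9) = 0)
c*t(3, -2) = 0*(2*(-2)) = 0*(-4) = 0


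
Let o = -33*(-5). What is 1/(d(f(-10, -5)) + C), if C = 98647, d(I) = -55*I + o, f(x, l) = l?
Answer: 1/99087 ≈ 1.0092e-5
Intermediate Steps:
o = 165
d(I) = 165 - 55*I (d(I) = -55*I + 165 = 165 - 55*I)
1/(d(f(-10, -5)) + C) = 1/((165 - 55*(-5)) + 98647) = 1/((165 + 275) + 98647) = 1/(440 + 98647) = 1/99087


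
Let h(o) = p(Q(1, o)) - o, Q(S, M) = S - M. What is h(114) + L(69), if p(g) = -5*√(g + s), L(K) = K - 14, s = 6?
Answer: -59 - 5*I*√107 ≈ -59.0 - 51.72*I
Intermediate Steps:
L(K) = -14 + K
p(g) = -5*√(6 + g) (p(g) = -5*√(g + 6) = -5*√(6 + g))
h(o) = -o - 5*√(7 - o) (h(o) = -5*√(6 + (1 - o)) - o = -5*√(7 - o) - o = -o - 5*√(7 - o))
h(114) + L(69) = (-1*114 - 5*√(7 - 1*114)) + (-14 + 69) = (-114 - 5*√(7 - 114)) + 55 = (-114 - 5*I*√107) + 55 = -59 - 5*I*√107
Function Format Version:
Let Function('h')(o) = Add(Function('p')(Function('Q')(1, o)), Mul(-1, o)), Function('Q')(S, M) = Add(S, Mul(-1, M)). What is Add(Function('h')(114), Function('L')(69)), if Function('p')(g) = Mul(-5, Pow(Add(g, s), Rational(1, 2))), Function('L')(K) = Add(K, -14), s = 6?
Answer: Add(-59, Mul(-5, I, Pow(107, Rational(1, 2)))) ≈ Add(-59.000, Mul(-51.720, I))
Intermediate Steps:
Function('L')(K) = Add(-14, K)
Function('p')(g) = Mul(-5, Pow(Add(6, g), Rational(1, 2))) (Function('p')(g) = Mul(-5, Pow(Add(g, 6), Rational(1, 2))) = Mul(-5, Pow(Add(6, g), Rational(1, 2))))
Function('h')(o) = Add(Mul(-1, o), Mul(-5, Pow(Add(7, Mul(-1, o)), Rational(1, 2)))) (Function('h')(o) = Add(Mul(-5, Pow(Add(6, Add(1, Mul(-1, o))), Rational(1, 2))), Mul(-1, o)) = Add(Mul(-5, Pow(Add(7, Mul(-1, o)), Rational(1, 2))), Mul(-1, o)) = Add(Mul(-1, o), Mul(-5, Pow(Add(7, Mul(-1, o)), Rational(1, 2)))))
Add(Function('h')(114), Function('L')(69)) = Add(Add(Mul(-1, 114), Mul(-5, Pow(Add(7, Mul(-1, 114)), Rational(1, 2)))), Add(-14, 69)) = Add(Add(-114, Mul(-5, Pow(Add(7, -114), Rational(1, 2)))), 55) = Add(Add(-114, Mul(-5, Pow(-107, Rational(1, 2)))), 55) = Add(Add(-114, Mul(-5, Mul(I, Pow(107, Rational(1, 2))))), 55) = Add(Add(-114, Mul(-5, I, Pow(107, Rational(1, 2)))), 55) = Add(-59, Mul(-5, I, Pow(107, Rational(1, 2))))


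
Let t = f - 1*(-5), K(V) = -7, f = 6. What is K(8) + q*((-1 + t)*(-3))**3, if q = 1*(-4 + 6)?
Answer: -54007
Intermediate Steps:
q = 2 (q = 1*2 = 2)
t = 11 (t = 6 - 1*(-5) = 6 + 5 = 11)
K(8) + q*((-1 + t)*(-3))**3 = -7 + 2*((-1 + 11)*(-3))**3 = -7 + 2*(10*(-3))**3 = -7 + 2*(-30)**3 = -7 + 2*(-27000) = -7 - 54000 = -54007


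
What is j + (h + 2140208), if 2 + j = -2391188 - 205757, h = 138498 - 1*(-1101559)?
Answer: 783318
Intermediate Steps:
h = 1240057 (h = 138498 + 1101559 = 1240057)
j = -2596947 (j = -2 + (-2391188 - 205757) = -2 - 2596945 = -2596947)
j + (h + 2140208) = -2596947 + (1240057 + 2140208) = -2596947 + 3380265 = 783318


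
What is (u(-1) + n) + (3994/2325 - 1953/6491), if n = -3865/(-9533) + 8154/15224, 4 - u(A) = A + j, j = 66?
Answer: -64220201298029141/1095123097823700 ≈ -58.642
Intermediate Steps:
u(A) = -62 - A (u(A) = 4 - (A + 66) = 4 - (66 + A) = 4 + (-66 - A) = -62 - A)
n = 68286421/72565196 (n = -3865*(-1/9533) + 8154*(1/15224) = 3865/9533 + 4077/7612 = 68286421/72565196 ≈ 0.94104)
(u(-1) + n) + (3994/2325 - 1953/6491) = ((-62 - 1*(-1)) + 68286421/72565196) + (3994/2325 - 1953/6491) = ((-62 + 1) + 68286421/72565196) + (3994*(1/2325) - 1953*1/6491) = (-61 + 68286421/72565196) + (3994/2325 - 1953/6491) = -4358190535/72565196 + 21384329/15091575 = -64220201298029141/1095123097823700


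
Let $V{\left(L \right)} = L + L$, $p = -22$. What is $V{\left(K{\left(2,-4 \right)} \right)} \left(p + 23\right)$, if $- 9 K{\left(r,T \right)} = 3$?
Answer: $- \frac{2}{3} \approx -0.66667$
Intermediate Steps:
$K{\left(r,T \right)} = - \frac{1}{3}$ ($K{\left(r,T \right)} = \left(- \frac{1}{9}\right) 3 = - \frac{1}{3}$)
$V{\left(L \right)} = 2 L$
$V{\left(K{\left(2,-4 \right)} \right)} \left(p + 23\right) = 2 \left(- \frac{1}{3}\right) \left(-22 + 23\right) = \left(- \frac{2}{3}\right) 1 = - \frac{2}{3}$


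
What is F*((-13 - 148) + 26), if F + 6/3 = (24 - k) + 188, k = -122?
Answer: -44820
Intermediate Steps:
F = 332 (F = -2 + ((24 - 1*(-122)) + 188) = -2 + ((24 + 122) + 188) = -2 + (146 + 188) = -2 + 334 = 332)
F*((-13 - 148) + 26) = 332*((-13 - 148) + 26) = 332*(-161 + 26) = 332*(-135) = -44820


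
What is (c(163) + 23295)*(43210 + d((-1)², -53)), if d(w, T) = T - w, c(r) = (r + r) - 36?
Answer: 1017834260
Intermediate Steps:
c(r) = -36 + 2*r (c(r) = 2*r - 36 = -36 + 2*r)
(c(163) + 23295)*(43210 + d((-1)², -53)) = ((-36 + 2*163) + 23295)*(43210 + (-53 - 1*(-1)²)) = ((-36 + 326) + 23295)*(43210 + (-53 - 1*1)) = (290 + 23295)*(43210 + (-53 - 1)) = 23585*(43210 - 54) = 23585*43156 = 1017834260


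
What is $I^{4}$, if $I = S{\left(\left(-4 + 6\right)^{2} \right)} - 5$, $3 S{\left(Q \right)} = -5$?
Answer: $\frac{160000}{81} \approx 1975.3$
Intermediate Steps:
$S{\left(Q \right)} = - \frac{5}{3}$ ($S{\left(Q \right)} = \frac{1}{3} \left(-5\right) = - \frac{5}{3}$)
$I = - \frac{20}{3}$ ($I = - \frac{5}{3} - 5 = - \frac{20}{3} \approx -6.6667$)
$I^{4} = \left(- \frac{20}{3}\right)^{4} = \frac{160000}{81}$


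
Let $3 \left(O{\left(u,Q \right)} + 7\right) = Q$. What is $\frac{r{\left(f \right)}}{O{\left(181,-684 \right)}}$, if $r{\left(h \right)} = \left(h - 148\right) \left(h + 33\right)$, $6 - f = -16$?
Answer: $\frac{1386}{47} \approx 29.489$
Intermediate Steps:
$O{\left(u,Q \right)} = -7 + \frac{Q}{3}$
$f = 22$ ($f = 6 - -16 = 6 + 16 = 22$)
$r{\left(h \right)} = \left(-148 + h\right) \left(33 + h\right)$
$\frac{r{\left(f \right)}}{O{\left(181,-684 \right)}} = \frac{-4884 + 22^{2} - 2530}{-7 + \frac{1}{3} \left(-684\right)} = \frac{-4884 + 484 - 2530}{-7 - 228} = - \frac{6930}{-235} = \left(-6930\right) \left(- \frac{1}{235}\right) = \frac{1386}{47}$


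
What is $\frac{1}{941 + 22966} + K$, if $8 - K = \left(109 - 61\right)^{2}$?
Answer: $- \frac{54890471}{23907} \approx -2296.0$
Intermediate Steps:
$K = -2296$ ($K = 8 - \left(109 - 61\right)^{2} = 8 - 48^{2} = 8 - 2304 = -2296$)
$\frac{1}{941 + 22966} + K = \frac{1}{941 + 22966} - 2296 = \frac{1}{23907} - 2296 = - \frac{54890471}{23907}$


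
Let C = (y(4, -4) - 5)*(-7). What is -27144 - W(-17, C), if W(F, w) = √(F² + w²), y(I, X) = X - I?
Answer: -27144 - √8570 ≈ -27237.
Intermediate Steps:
C = 91 (C = ((-4 - 1*4) - 5)*(-7) = ((-4 - 4) - 5)*(-7) = (-8 - 5)*(-7) = -13*(-7) = 91)
-27144 - W(-17, C) = -27144 - √((-17)² + 91²) = -27144 - √(289 + 8281) = -27144 - √8570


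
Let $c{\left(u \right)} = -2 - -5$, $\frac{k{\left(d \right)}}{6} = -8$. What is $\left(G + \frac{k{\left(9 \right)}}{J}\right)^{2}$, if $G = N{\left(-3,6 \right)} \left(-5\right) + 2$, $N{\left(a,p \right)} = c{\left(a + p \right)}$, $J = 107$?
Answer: $\frac{2070721}{11449} \approx 180.86$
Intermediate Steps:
$k{\left(d \right)} = -48$ ($k{\left(d \right)} = 6 \left(-8\right) = -48$)
$c{\left(u \right)} = 3$ ($c{\left(u \right)} = -2 + 5 = 3$)
$N{\left(a,p \right)} = 3$
$G = -13$ ($G = 3 \left(-5\right) + 2 = -15 + 2 = -13$)
$\left(G + \frac{k{\left(9 \right)}}{J}\right)^{2} = \left(-13 - \frac{48}{107}\right)^{2} = \left(- \frac{1439}{107}\right)^{2} = \frac{2070721}{11449}$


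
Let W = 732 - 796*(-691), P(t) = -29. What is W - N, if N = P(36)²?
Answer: 549927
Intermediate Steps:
W = 550768 (W = 732 + 550036 = 550768)
N = 841 (N = (-29)² = 841)
W - N = 550768 - 1*841 = 550768 - 841 = 549927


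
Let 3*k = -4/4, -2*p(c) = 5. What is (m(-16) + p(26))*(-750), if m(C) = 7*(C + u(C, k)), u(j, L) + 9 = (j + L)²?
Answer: -3802375/3 ≈ -1.2675e+6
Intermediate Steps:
p(c) = -5/2 (p(c) = -½*5 = -5/2)
k = -⅓ (k = (-4/4)/3 = (-4*¼)/3 = (⅓)*(-1) = -⅓ ≈ -0.33333)
u(j, L) = -9 + (L + j)² (u(j, L) = -9 + (j + L)² = -9 + (L + j)²)
m(C) = -63 + 7*C + 7*(-⅓ + C)² (m(C) = 7*(C + (-9 + (-⅓ + C)²)) = 7*(-9 + C + (-⅓ + C)²) = -63 + 7*C + 7*(-⅓ + C)²)
(m(-16) + p(26))*(-750) = ((-560/9 + 7*(-16)² + (7/3)*(-16)) - 5/2)*(-750) = ((-560/9 + 7*256 - 112/3) - 5/2)*(-750) = ((-560/9 + 1792 - 112/3) - 5/2)*(-750) = (15232/9 - 5/2)*(-750) = (30419/18)*(-750) = -3802375/3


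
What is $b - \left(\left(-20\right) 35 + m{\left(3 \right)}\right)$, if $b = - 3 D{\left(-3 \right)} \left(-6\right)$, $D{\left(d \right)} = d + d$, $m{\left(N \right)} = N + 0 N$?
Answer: $589$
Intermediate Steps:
$m{\left(N \right)} = N$ ($m{\left(N \right)} = N + 0 = N$)
$D{\left(d \right)} = 2 d$
$b = -108$ ($b = - 3 \cdot 2 \left(-3\right) \left(-6\right) = \left(-3\right) \left(-6\right) \left(-6\right) = 18 \left(-6\right) = -108$)
$b - \left(\left(-20\right) 35 + m{\left(3 \right)}\right) = -108 - \left(\left(-20\right) 35 + 3\right) = -108 - \left(-700 + 3\right) = -108 - -697 = -108 + 697 = 589$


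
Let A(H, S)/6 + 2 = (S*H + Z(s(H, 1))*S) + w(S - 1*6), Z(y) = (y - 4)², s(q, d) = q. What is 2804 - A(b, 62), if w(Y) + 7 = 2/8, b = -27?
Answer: -689183/2 ≈ -3.4459e+5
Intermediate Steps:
w(Y) = -27/4 (w(Y) = -7 + 2/8 = -7 + 2*(⅛) = -7 + ¼ = -27/4)
Z(y) = (-4 + y)²
A(H, S) = -105/2 + 6*H*S + 6*S*(-4 + H)² (A(H, S) = -12 + 6*((S*H + (-4 + H)²*S) - 27/4) = -12 + 6*((H*S + S*(-4 + H)²) - 27/4) = -12 + 6*(-27/4 + H*S + S*(-4 + H)²) = -12 + (-81/2 + 6*H*S + 6*S*(-4 + H)²) = -105/2 + 6*H*S + 6*S*(-4 + H)²)
2804 - A(b, 62) = 2804 - (-105/2 + 6*(-27)*62 + 6*62*(-4 - 27)²) = 2804 - (-105/2 - 10044 + 6*62*(-31)²) = 2804 - (-105/2 - 10044 + 6*62*961) = 2804 - (-105/2 - 10044 + 357492) = 2804 - 1*694791/2 = 2804 - 694791/2 = -689183/2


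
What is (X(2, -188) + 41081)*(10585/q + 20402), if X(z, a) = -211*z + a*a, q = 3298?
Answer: 5114726845143/3298 ≈ 1.5509e+9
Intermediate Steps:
X(z, a) = a**2 - 211*z (X(z, a) = -211*z + a**2 = a**2 - 211*z)
(X(2, -188) + 41081)*(10585/q + 20402) = (((-188)**2 - 211*2) + 41081)*(10585/3298 + 20402) = ((35344 - 422) + 41081)*(10585*(1/3298) + 20402) = (34922 + 41081)*(10585/3298 + 20402) = 76003*(67296381/3298) = 5114726845143/3298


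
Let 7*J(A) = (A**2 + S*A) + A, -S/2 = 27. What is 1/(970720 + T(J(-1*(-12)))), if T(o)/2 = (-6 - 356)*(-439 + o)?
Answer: 7/9376100 ≈ 7.4658e-7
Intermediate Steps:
S = -54 (S = -2*27 = -54)
J(A) = -53*A/7 + A**2/7 (J(A) = ((A**2 - 54*A) + A)/7 = (A**2 - 53*A)/7 = -53*A/7 + A**2/7)
T(o) = 317836 - 724*o (T(o) = 2*((-6 - 356)*(-439 + o)) = 2*(-362*(-439 + o)) = 2*(158918 - 362*o) = 317836 - 724*o)
1/(970720 + T(J(-1*(-12)))) = 1/(970720 + (317836 - 724*(-1*(-12))*(-53 - 1*(-12))/7)) = 1/(970720 + (317836 - 724*12*(-53 + 12)/7)) = 1/(970720 + (317836 - 724*12*(-41)/7)) = 1/(970720 + (317836 - 724*(-492/7))) = 1/(970720 + (317836 + 356208/7)) = 1/(970720 + 2581060/7) = 1/(9376100/7) = 7/9376100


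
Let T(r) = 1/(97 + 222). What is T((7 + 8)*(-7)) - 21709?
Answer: -6925170/319 ≈ -21709.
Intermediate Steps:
T(r) = 1/319
T((7 + 8)*(-7)) - 21709 = 1/319 - 21709 = -6925170/319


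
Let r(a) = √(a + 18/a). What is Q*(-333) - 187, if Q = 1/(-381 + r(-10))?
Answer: -135102203/725864 + 333*I*√295/725864 ≈ -186.13 + 0.0078795*I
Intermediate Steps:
Q = 1/(-381 + I*√295/5) (Q = 1/(-381 + √(-10 + 18/(-10))) = 1/(-381 + √(-10 + 18*(-⅒))) = 1/(-381 + √(-10 - 9/5)) = 1/(-381 + √(-59/5)) = 1/(-381 + I*√295/5) ≈ -0.0026245 - 2.366e-5*I)
Q*(-333) - 187 = (-1905/725864 - I*√295/725864)*(-333) - 187 = (634365/725864 + 333*I*√295/725864) - 187 = -135102203/725864 + 333*I*√295/725864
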